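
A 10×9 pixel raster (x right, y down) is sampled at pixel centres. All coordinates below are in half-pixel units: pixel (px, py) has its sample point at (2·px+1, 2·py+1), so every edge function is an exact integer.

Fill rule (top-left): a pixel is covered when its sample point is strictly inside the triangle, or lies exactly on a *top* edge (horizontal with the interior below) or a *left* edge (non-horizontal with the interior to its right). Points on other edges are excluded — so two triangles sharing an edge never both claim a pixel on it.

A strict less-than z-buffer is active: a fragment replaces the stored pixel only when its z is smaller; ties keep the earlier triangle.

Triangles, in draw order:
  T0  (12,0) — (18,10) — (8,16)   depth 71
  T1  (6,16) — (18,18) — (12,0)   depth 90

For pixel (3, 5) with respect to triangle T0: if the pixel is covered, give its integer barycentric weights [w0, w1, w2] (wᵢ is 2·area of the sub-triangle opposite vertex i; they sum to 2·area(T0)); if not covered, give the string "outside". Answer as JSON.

T0:
  2·area = 136
  edge (12, 0)→(18, 10): d=(6,10) right/bottom  bias=-1
  edge (18, 10)→(8, 16): d=(-10,6) right/bottom  bias=-1
  edge (8, 16)→(12, 0): d=(4,-16) top-left  bias=+0
    (6,1)@(13, 3): e=[8,100,28] → X
    (7,1)@(15, 3): e=[-12,88,60] → .
    (5,2)@(11, 5): e=[40,92,4] → X
    (7,2)@(15, 5): e=[0,68,68] → .  [on edge]
    (5,3)@(11, 7): e=[52,72,12] → X
    (7,3)@(15, 7): e=[12,48,76] → X
    (8,3)@(17, 7): e=[-8,36,108] → .
    (5,4)@(11, 9): e=[64,52,20] → X
    (8,4)@(17, 9): e=[4,16,116] → X
    (9,4)@(19, 9): e=[-16,4,148] → .
    (5,5)@(11, 11): e=[76,32,28] → X
    (8,5)@(17, 11): e=[16,-4,124] → .
    (6,6)@(13, 13): e=[68,0,68] → .  [on edge]
  covered (16 px):
    . . . . . . . . . .
    . . . . . . X . . .
    . . . . . X X . . .
    . . . . . X X X . .
    . . . . . X X X X .
    . . . . . X X X . .
    . . . . X X . . . .
    . . . . X . . . . .
    . . . . . . . . . .
T1:
  2·area = 204  (B↔C swapped to make it positive)
  edge (6, 16)→(12, 0): d=(6,-16) top-left  bias=+0
  edge (12, 0)→(18, 18): d=(6,18) right/bottom  bias=-1
  edge (18, 18)→(6, 16): d=(-12,-2) top-left  bias=+0
    (5,1)@(11, 3): e=[2,36,166] → X
    (6,1)@(13, 3): e=[34,0,170] → .  [on edge]
    (5,2)@(11, 5): e=[14,48,142] → X
    (6,2)@(13, 5): e=[46,12,146] → X
    (7,2)@(15, 5): e=[78,-24,150] → .
    (5,3)@(11, 7): e=[26,60,118] → X
    (7,3)@(15, 7): e=[90,-12,126] → .
    (4,4)@(9, 9): e=[6,108,90] → X
    (7,4)@(15, 9): e=[102,0,102] → .  [on edge]
    (4,5)@(9, 11): e=[18,120,66] → X
    (7,5)@(15, 11): e=[114,12,78] → X
    (8,5)@(17, 11): e=[146,-24,82] → .
    (8,7)@(17, 15): e=[170,0,34] → .  [on edge]
  covered (24 px):
    . . . . . . . . . .
    . . . . . X . . . .
    . . . . . X X . . .
    . . . . . X X . . .
    . . . . X X X . . .
    . . . . X X X X . .
    . . . . X X X X . .
    . . . X X X X X . .
    . . . . . . X X X .

Final: "outside"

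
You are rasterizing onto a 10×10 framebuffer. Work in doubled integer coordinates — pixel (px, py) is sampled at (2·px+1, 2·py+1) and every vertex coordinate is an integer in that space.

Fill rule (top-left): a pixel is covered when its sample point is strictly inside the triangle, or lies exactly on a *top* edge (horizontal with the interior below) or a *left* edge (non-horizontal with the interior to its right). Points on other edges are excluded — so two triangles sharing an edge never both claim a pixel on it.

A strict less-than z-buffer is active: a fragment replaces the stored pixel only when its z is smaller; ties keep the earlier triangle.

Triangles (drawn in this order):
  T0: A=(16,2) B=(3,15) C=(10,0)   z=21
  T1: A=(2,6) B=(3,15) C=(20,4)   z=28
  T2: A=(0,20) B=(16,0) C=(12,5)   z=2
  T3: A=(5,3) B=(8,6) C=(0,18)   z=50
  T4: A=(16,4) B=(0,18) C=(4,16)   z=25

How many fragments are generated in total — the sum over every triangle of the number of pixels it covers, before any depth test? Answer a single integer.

T0:
  2·area = 104
  edge (16, 2)→(3, 15): d=(-13,13) right/bottom  bias=-1
  edge (3, 15)→(10, 0): d=(7,-15) top-left  bias=+0
  edge (10, 0)→(16, 2): d=(6,2) right/bottom  bias=-1
    (5,0)@(11, 1): e=[78,22,4] → X
    (6,0)@(13, 1): e=[52,52,0] → .  [on edge]
    (8,0)@(17, 1): e=[0,112,-8] → .  [on edge]
    (4,1)@(9, 3): e=[78,6,20] → X
    (6,1)@(13, 3): e=[26,66,12] → X
    (7,1)@(15, 3): e=[0,96,8] → .  [on edge]
    (9,1)@(19, 3): e=[-52,156,0] → .  [on edge]
    (4,2)@(9, 5): e=[52,20,32] → X
    (6,2)@(13, 5): e=[0,80,24] → .  [on edge]
    (3,3)@(7, 7): e=[52,4,48] → X
    (5,3)@(11, 7): e=[0,64,40] → .  [on edge]
    (3,4)@(7, 9): e=[26,18,60] → X
    (4,4)@(9, 9): e=[0,48,56] → .  [on edge]
    (3,5)@(7, 11): e=[0,32,72] → .  [on edge]
    (2,6)@(5, 13): e=[0,16,88] → .  [on edge]
    (1,7)@(3, 15): e=[0,0,104] → .  [on edge]
    (0,8)@(1, 17): e=[0,-16,120] → .  [on edge]
  covered (10 px):
    . . . . . X . . . .
    . . . . X X X . . .
    . . . . X X . . . .
    . . . X X . . . . .
    . . . X . . . . . .
    . . X . . . . . . .
    . . . . . . . . . .
    . . . . . . . . . .
    . . . . . . . . . .
    . . . . . . . . . .
T1:
  2·area = 164  (B↔C swapped to make it positive)
  edge (2, 6)→(20, 4): d=(18,-2) top-left  bias=+0
  edge (20, 4)→(3, 15): d=(-17,11) right/bottom  bias=-1
  edge (3, 15)→(2, 6): d=(-1,-9) top-left  bias=+0
    (5,2)@(11, 5): e=[0,82,82] → X  [on edge]
    (6,2)@(13, 5): e=[4,60,100] → X
    (7,2)@(15, 5): e=[8,38,118] → X
    (8,2)@(17, 5): e=[12,16,136] → X
    (9,2)@(19, 5): e=[16,-6,154] → .
    (1,3)@(3, 7): e=[20,136,8] → X
    (2,3)@(5, 7): e=[24,114,26] → X
    (3,3)@(7, 7): e=[28,92,44] → X
    (4,3)@(9, 7): e=[32,70,62] → X
    (8,3)@(17, 7): e=[48,-18,134] → .
    (1,4)@(3, 9): e=[56,102,6] → X
    (6,4)@(13, 9): e=[76,-8,96] → .
    (1,7)@(3, 15): e=[164,0,0] → .  [on edge]
  covered (22 px):
    . . . . . . . . . .
    . . . . . . . . . .
    . . . . . X X X X .
    . X X X X X X X . .
    . X X X X X . . . .
    . X X X X . . . . .
    . X X . . . . . . .
    . . . . . . . . . .
    . . . . . . . . . .
    . . . . . . . . . .
T2:
  degenerate (2·area = 0) — covers nothing
T3:
  2·area = 60
  edge (5, 3)→(8, 6): d=(3,3) right/bottom  bias=-1
  edge (8, 6)→(0, 18): d=(-8,12) right/bottom  bias=-1
  edge (0, 18)→(5, 3): d=(5,-15) top-left  bias=+0
    (1,0)@(3, 1): e=[0,100,-40] → .  [on edge]
    (2,1)@(5, 3): e=[0,60,0] → .  [on edge]
    (2,2)@(5, 5): e=[6,44,10] → X
    (3,2)@(7, 5): e=[0,20,40] → .  [on edge]
    (2,3)@(5, 7): e=[12,28,20] → X
    (3,3)@(7, 7): e=[6,4,50] → X
    (4,3)@(9, 7): e=[0,-20,80] → .  [on edge]
    (1,4)@(3, 9): e=[24,36,0] → X  [on edge]
    (3,4)@(7, 9): e=[12,-12,60] → .
    (5,4)@(11, 9): e=[0,-60,120] → .  [on edge]
    (1,5)@(3, 11): e=[30,20,10] → X
    (2,5)@(5, 11): e=[24,-4,40] → .
    (6,5)@(13, 11): e=[0,-100,160] → .  [on edge]
    (7,6)@(15, 13): e=[0,-140,200] → .  [on edge]
    (0,7)@(1, 15): e=[48,12,0] → X  [on edge]
    (8,7)@(17, 15): e=[0,-180,240] → .  [on edge]
    (9,8)@(19, 17): e=[0,-220,280] → .  [on edge]
  covered (8 px):
    . . . . . . . . . .
    . . . . . . . . . .
    . . X . . . . . . .
    . . X X . . . . . .
    . X X . . . . . . .
    . X . . . . . . . .
    . X . . . . . . . .
    X . . . . . . . . .
    . . . . . . . . . .
    . . . . . . . . . .
T4:
  2·area = 24  (B↔C swapped to make it positive)
  edge (16, 4)→(4, 16): d=(-12,12) right/bottom  bias=-1
  edge (4, 16)→(0, 18): d=(-4,2) right/bottom  bias=-1
  edge (0, 18)→(16, 4): d=(16,-14) top-left  bias=+0
    (9,0)@(19, 1): e=[0,30,-6] → .  [on edge]
    (8,1)@(17, 3): e=[0,26,-2] → .  [on edge]
    (7,2)@(15, 5): e=[0,22,2] → .  [on edge]
    (6,3)@(13, 7): e=[0,18,6] → .  [on edge]
    (5,4)@(11, 9): e=[0,14,10] → .  [on edge]
    (4,5)@(9, 11): e=[0,10,14] → .  [on edge]
    (3,6)@(7, 13): e=[0,6,18] → .  [on edge]
    (2,7)@(5, 15): e=[0,2,22] → .  [on edge]
    (1,8)@(3, 17): e=[0,-2,26] → .  [on edge]
    (0,9)@(1, 19): e=[0,-6,30] → .  [on edge]
  covered (0 px):
    . . . . . . . . . .
    . . . . . . . . . .
    . . . . . . . . . .
    . . . . . . . . . .
    . . . . . . . . . .
    . . . . . . . . . .
    . . . . . . . . . .
    . . . . . . . . . .
    . . . . . . . . . .
    . . . . . . . . . .

Answer: 40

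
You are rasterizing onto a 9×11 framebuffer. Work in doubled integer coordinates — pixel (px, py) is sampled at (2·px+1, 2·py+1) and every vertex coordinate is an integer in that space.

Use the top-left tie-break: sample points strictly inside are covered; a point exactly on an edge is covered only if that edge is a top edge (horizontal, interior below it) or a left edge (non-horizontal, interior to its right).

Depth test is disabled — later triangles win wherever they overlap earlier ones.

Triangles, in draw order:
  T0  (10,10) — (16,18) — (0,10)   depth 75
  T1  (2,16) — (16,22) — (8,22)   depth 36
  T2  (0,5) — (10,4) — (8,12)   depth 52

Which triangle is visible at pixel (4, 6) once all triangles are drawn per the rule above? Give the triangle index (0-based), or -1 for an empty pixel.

T0:
  2·area = 80
  edge (10, 10)→(16, 18): d=(6,8) right/bottom  bias=-1
  edge (16, 18)→(0, 10): d=(-16,-8) top-left  bias=+0
  edge (0, 10)→(10, 10): d=(10,0) top-left  bias=+0
    (1,5)@(3, 11): e=[62,8,10] → █
    (2,5)@(5, 11): e=[46,24,10] → █
    (3,5)@(7, 11): e=[30,40,10] → █
    (4,5)@(9, 11): e=[14,56,10] → █
    (5,5)@(11, 11): e=[-2,72,10] → ·
    (1,6)@(3, 13): e=[74,-24,30] → ·
    (2,6)@(5, 13): e=[58,-8,30] → ·
    (3,6)@(7, 13): e=[42,8,30] → █
    (5,6)@(11, 13): e=[10,40,30] → █
    (6,6)@(13, 13): e=[-6,56,30] → ·
    (3,7)@(7, 15): e=[54,-24,50] → ·
    (4,7)@(9, 15): e=[38,-8,50] → ·
  covered (10 px):
    · · · · · · · · ·
    · · · · · · · · ·
    · · · · · · · · ·
    · · · · · · · · ·
    · · · · · · · · ·
    · █ █ █ █ · · · ·
    · · · █ █ █ · · ·
    · · · · · █ █ · ·
    · · · · · · · █ ·
    · · · · · · · · ·
    · · · · · · · · ·
T1:
  2·area = 48
  edge (2, 16)→(16, 22): d=(14,6) right/bottom  bias=-1
  edge (16, 22)→(8, 22): d=(-8,0) right/bottom  bias=-1
  edge (8, 22)→(2, 16): d=(-6,-6) top-left  bias=+0
    (0,7)@(1, 15): e=[-8,56,0] → ·  [on edge]
    (1,8)@(3, 17): e=[8,40,0] → █  [on edge]
    (2,8)@(5, 17): e=[-4,40,12] → ·
    (1,9)@(3, 19): e=[36,24,-12] → ·
    (2,9)@(5, 19): e=[24,24,0] → █  [on edge]
    (3,9)@(7, 19): e=[12,24,12] → █
    (4,9)@(9, 19): e=[0,24,24] → ·  [on edge]
    (2,10)@(5, 21): e=[52,8,-12] → ·
    (3,10)@(7, 21): e=[40,8,0] → █  [on edge]
    (4,10)@(9, 21): e=[28,8,12] → █
    (5,10)@(11, 21): e=[16,8,24] → █
    (6,10)@(13, 21): e=[4,8,36] → █
  covered (7 px):
    · · · · · · · · ·
    · · · · · · · · ·
    · · · · · · · · ·
    · · · · · · · · ·
    · · · · · · · · ·
    · · · · · · · · ·
    · · · · · · · · ·
    · · · · · · · · ·
    · █ · · · · · · ·
    · · █ █ · · · · ·
    · · · █ █ █ █ · ·
T2:
  2·area = 78
  edge (0, 5)→(10, 4): d=(10,-1) top-left  bias=+0
  edge (10, 4)→(8, 12): d=(-2,8) right/bottom  bias=-1
  edge (8, 12)→(0, 5): d=(-8,-7) top-left  bias=+0
    (0,2)@(1, 5): e=[1,70,7] → █
    (1,2)@(3, 5): e=[3,54,21] → █
    (2,2)@(5, 5): e=[5,38,35] → █
    (3,2)@(7, 5): e=[7,22,49] → █
    (4,2)@(9, 5): e=[9,6,63] → █
    (5,2)@(11, 5): e=[11,-10,77] → ·
    (0,3)@(1, 7): e=[21,66,-9] → ·
    (1,3)@(3, 7): e=[23,50,5] → █
    (5,3)@(11, 7): e=[31,-14,61] → ·
    (1,4)@(3, 9): e=[43,46,-11] → ·
    (2,4)@(5, 9): e=[45,30,3] → █
    (4,4)@(9, 9): e=[49,-2,31] → ·
  covered (12 px):
    · · · · · · · · ·
    · · · · · · · · ·
    █ █ █ █ █ · · · ·
    · █ █ █ █ · · · ·
    · · █ █ · · · · ·
    · · · █ · · · · ·
    · · · · · · · · ·
    · · · · · · · · ·
    · · · · · · · · ·
    · · · · · · · · ·
    · · · · · · · · ·

Z-buffer (winner per pixel, '.' = empty):
  . . . . . . . . .
  . . . . . . . . .
  2 2 2 2 2 . . . .
  . 2 2 2 2 . . . .
  . . 2 2 . . . . .
  . 0 0 2 0 . . . .
  . . . 0 0 0 . . .
  . . . . . 0 0 . .
  . 1 . . . . . 0 .
  . . 1 1 . . . . .
  . . . 1 1 1 1 . .

Result: 0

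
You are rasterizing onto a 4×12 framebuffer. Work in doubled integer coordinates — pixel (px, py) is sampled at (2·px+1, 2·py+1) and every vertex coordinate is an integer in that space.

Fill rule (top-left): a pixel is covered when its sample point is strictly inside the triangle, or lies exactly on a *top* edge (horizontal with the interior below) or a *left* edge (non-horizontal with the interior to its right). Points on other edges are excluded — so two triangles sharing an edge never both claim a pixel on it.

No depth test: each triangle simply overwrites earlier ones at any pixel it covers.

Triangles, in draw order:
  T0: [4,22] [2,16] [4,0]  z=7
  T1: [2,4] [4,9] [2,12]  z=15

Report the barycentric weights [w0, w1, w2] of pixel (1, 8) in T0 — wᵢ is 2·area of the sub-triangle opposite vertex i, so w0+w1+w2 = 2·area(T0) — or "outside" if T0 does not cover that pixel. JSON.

T0:
  2·area = 44
  edge (4, 22)→(2, 16): d=(-2,-6) top-left  bias=+0
  edge (2, 16)→(4, 0): d=(2,-16) top-left  bias=+0
  edge (4, 0)→(4, 22): d=(0,22) right/bottom  bias=-1
    (1,4)@(3, 9): e=[20,2,22] → X
    (2,4)@(5, 9): e=[32,34,-22] → .
    (1,5)@(3, 11): e=[16,6,22] → X
    (2,5)@(5, 11): e=[28,38,-22] → .
    (0,6)@(1, 13): e=[0,-22,66] → .  [on edge]
    (1,6)@(3, 13): e=[12,10,22] → X
    (2,6)@(5, 13): e=[24,42,-22] → .
    (1,7)@(3, 15): e=[8,14,22] → X
    (2,7)@(5, 15): e=[20,46,-22] → .
    (1,8)@(3, 17): e=[4,18,22] → X
    (2,8)@(5, 17): e=[16,50,-22] → .
    (1,9)@(3, 19): e=[0,22,22] → X  [on edge]
  covered (6 px):
    . . . .
    . . . .
    . . . .
    . . . .
    . X . .
    . X . .
    . X . .
    . X . .
    . X . .
    . X . .
    . . . .
    . . . .
T1:
  2·area = 16
  edge (2, 4)→(4, 9): d=(2,5) right/bottom  bias=-1
  edge (4, 9)→(2, 12): d=(-2,3) right/bottom  bias=-1
  edge (2, 12)→(2, 4): d=(0,-8) top-left  bias=+0
    (1,3)@(3, 7): e=[1,7,8] → X
    (2,3)@(5, 7): e=[-9,1,24] → .
    (1,4)@(3, 9): e=[5,3,8] → X
    (2,4)@(5, 9): e=[-5,-3,24] → .
    (1,5)@(3, 11): e=[9,-1,8] → .
  covered (2 px):
    . . . .
    . . . .
    . . . .
    . X . .
    . X . .
    . . . .
    . . . .
    . . . .
    . . . .
    . . . .
    . . . .
    . . . .

Answer: [18,22,4]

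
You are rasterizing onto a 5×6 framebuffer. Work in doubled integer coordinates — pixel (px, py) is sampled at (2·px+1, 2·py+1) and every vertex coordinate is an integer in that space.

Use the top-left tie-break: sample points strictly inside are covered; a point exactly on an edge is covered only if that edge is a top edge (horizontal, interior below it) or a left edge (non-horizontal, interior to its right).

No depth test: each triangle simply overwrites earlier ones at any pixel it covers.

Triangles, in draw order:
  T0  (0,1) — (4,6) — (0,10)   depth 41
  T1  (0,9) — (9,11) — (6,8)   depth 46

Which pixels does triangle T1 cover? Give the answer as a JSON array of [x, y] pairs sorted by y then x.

T0:
  2·area = 36
  edge (0, 1)→(4, 6): d=(4,5) right/bottom  bias=-1
  edge (4, 6)→(0, 10): d=(-4,4) right/bottom  bias=-1
  edge (0, 10)→(0, 1): d=(0,-9) top-left  bias=+0
    (4,0)@(9, 1): e=[-45,0,81] → .  [on edge]
    (0,1)@(1, 3): e=[3,24,9] → X
    (1,1)@(3, 3): e=[-7,16,27] → .
    (3,1)@(7, 3): e=[-27,0,63] → .  [on edge]
    (0,2)@(1, 5): e=[11,16,9] → X
    (1,2)@(3, 5): e=[1,8,27] → X
    (2,2)@(5, 5): e=[-9,0,45] → .  [on edge]
    (0,3)@(1, 7): e=[19,8,9] → X
    (1,3)@(3, 7): e=[9,0,27] → .  [on edge]
    (0,4)@(1, 9): e=[27,0,9] → .  [on edge]
  covered (4 px):
    . . . . .
    X . . . .
    X X . . .
    X . . . .
    . . . . .
    . . . . .
T1:
  2·area = 21  (B↔C swapped to make it positive)
  edge (0, 9)→(6, 8): d=(6,-1) top-left  bias=+0
  edge (6, 8)→(9, 11): d=(3,3) right/bottom  bias=-1
  edge (9, 11)→(0, 9): d=(-9,-2) top-left  bias=+0
    (0,1)@(1, 3): e=[-35,0,56] → .  [on edge]
    (1,2)@(3, 5): e=[-21,0,42] → .  [on edge]
    (2,3)@(5, 7): e=[-7,0,28] → .  [on edge]
    (0,4)@(1, 9): e=[1,18,2] → X
    (1,4)@(3, 9): e=[3,12,6] → X
    (2,4)@(5, 9): e=[5,6,10] → X
    (3,4)@(7, 9): e=[7,0,14] → .  [on edge]
    (0,5)@(1, 11): e=[13,24,-16] → .
    (1,5)@(3, 11): e=[15,18,-12] → .
    (2,5)@(5, 11): e=[17,12,-8] → .
    (4,5)@(9, 11): e=[21,0,0] → .  [on edge]
  covered (3 px):
    . . . . .
    . . . . .
    . . . . .
    . . . . .
    X X X . .
    . . . . .

Final: [[0,4],[1,4],[2,4]]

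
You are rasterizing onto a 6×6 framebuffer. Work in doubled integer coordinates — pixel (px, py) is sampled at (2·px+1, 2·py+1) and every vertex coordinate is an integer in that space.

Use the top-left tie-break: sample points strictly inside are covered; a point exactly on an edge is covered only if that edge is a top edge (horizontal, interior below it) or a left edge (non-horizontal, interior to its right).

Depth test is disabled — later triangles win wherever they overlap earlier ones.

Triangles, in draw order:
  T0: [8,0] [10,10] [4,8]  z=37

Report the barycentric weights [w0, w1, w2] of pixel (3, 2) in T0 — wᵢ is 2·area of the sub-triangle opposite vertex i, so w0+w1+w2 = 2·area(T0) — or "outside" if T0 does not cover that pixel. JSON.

T0:
  2·area = 56
  edge (8, 0)→(10, 10): d=(2,10) right/bottom  bias=-1
  edge (10, 10)→(4, 8): d=(-6,-2) top-left  bias=+0
  edge (4, 8)→(8, 0): d=(4,-8) top-left  bias=+0
    (3,1)@(7, 3): e=[16,36,4] → X
    (4,1)@(9, 3): e=[-4,40,20] → .
    (3,2)@(7, 5): e=[20,24,12] → X
    (4,2)@(9, 5): e=[0,28,28] → .  [on edge]
    (0,3)@(1, 7): e=[84,0,-28] → .  [on edge]
    (2,3)@(5, 7): e=[44,8,4] → X
    (4,3)@(9, 7): e=[4,16,36] → X
    (5,3)@(11, 7): e=[-16,20,52] → .
    (2,4)@(5, 9): e=[48,-4,12] → .
    (3,4)@(7, 9): e=[28,0,28] → X  [on edge]
    (5,4)@(11, 9): e=[-12,8,60] → .
    (3,5)@(7, 11): e=[32,-12,36] → .
  covered (7 px):
    . . . . . .
    . . . X . .
    . . . X . .
    . . X X X .
    . . . X X .
    . . . . . .

Result: [24,12,20]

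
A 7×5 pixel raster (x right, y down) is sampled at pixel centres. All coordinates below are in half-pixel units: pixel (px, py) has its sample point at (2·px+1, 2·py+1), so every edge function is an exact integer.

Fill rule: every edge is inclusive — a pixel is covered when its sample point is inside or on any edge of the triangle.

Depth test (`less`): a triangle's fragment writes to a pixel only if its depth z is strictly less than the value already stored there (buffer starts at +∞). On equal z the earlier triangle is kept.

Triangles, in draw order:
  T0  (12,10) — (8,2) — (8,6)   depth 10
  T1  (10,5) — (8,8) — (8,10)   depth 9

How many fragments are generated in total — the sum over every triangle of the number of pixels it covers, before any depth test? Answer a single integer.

T0:
  2·area = 16  (B↔C swapped to make it positive)
  edge (12, 10)→(8, 6): d=(-4,-4) inclusive
  edge (8, 6)→(8, 2): d=(0,-4) inclusive
  edge (8, 2)→(12, 10): d=(4,8) inclusive
    (1,0)@(3, 1): e=[0,-20,36] → .  [on edge]
    (2,1)@(5, 3): e=[0,-12,28] → .  [on edge]
    (3,2)@(7, 5): e=[0,-4,20] → .  [on edge]
    (4,2)@(9, 5): e=[8,4,4] → X
    (5,2)@(11, 5): e=[16,12,-12] → .
    (4,3)@(9, 7): e=[0,4,12] → X  [on edge]
    (5,3)@(11, 7): e=[8,12,-4] → .
    (4,4)@(9, 9): e=[-8,4,20] → .
    (5,4)@(11, 9): e=[0,12,4] → X  [on edge]
    (6,4)@(13, 9): e=[8,20,-12] → .
  covered (3 px):
    . . . . . . .
    . . . . . . .
    . . . . X . .
    . . . . X . .
    . . . . . X .
T1:
  2·area = 4  (B↔C swapped to make it positive)
  edge (10, 5)→(8, 10): d=(-2,5) inclusive
  edge (8, 10)→(8, 8): d=(0,-2) inclusive
  edge (8, 8)→(10, 5): d=(2,-3) inclusive
    (4,3)@(9, 7): e=[1,2,1] → X
    (5,3)@(11, 7): e=[-9,6,7] → .
    (4,4)@(9, 9): e=[-3,2,5] → .
  covered (1 px):
    . . . . . . .
    . . . . . . .
    . . . . . . .
    . . . . X . .
    . . . . . . .

Final: 4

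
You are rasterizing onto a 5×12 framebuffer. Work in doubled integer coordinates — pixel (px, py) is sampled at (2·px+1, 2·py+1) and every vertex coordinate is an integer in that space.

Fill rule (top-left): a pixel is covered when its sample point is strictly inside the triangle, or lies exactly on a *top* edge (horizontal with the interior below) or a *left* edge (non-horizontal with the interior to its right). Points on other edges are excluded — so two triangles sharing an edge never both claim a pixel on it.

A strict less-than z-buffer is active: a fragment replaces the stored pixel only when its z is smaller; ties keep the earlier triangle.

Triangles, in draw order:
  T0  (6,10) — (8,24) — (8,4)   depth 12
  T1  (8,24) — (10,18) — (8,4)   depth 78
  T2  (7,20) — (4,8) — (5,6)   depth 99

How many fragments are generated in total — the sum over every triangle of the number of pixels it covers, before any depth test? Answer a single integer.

T0:
  2·area = 40  (B↔C swapped to make it positive)
  edge (6, 10)→(8, 4): d=(2,-6) top-left  bias=+0
  edge (8, 4)→(8, 24): d=(0,20) right/bottom  bias=-1
  edge (8, 24)→(6, 10): d=(-2,-14) top-left  bias=+0
    (4,0)@(9, 1): e=[0,-20,60] → .  [on edge]
    (2,1)@(5, 3): e=[-20,60,0] → .  [on edge]
    (3,3)@(7, 7): e=[0,20,20] → X  [on edge]
    (4,3)@(9, 7): e=[12,-20,48] → .
    (3,4)@(7, 9): e=[4,20,16] → X
    (4,4)@(9, 9): e=[16,-20,44] → .
    (3,5)@(7, 11): e=[8,20,12] → X
    (4,5)@(9, 11): e=[20,-20,40] → .
    (2,6)@(5, 13): e=[0,60,-20] → .  [on edge]
    (3,6)@(7, 13): e=[12,20,8] → X
    (4,6)@(9, 13): e=[24,-20,36] → .
    (3,7)@(7, 15): e=[16,20,4] → X
    (3,8)@(7, 17): e=[20,20,0] → X  [on edge]
    (1,9)@(3, 19): e=[0,100,-60] → .  [on edge]
  covered (6 px):
    . . . . .
    . . . . .
    . . . . .
    . . . X .
    . . . X .
    . . . X .
    . . . X .
    . . . X .
    . . . X .
    . . . . .
    . . . . .
    . . . . .
T1:
  2·area = 40  (B↔C swapped to make it positive)
  edge (8, 24)→(8, 4): d=(0,-20) top-left  bias=+0
  edge (8, 4)→(10, 18): d=(2,14) right/bottom  bias=-1
  edge (10, 18)→(8, 24): d=(-2,6) right/bottom  bias=-1
    (4,5)@(9, 11): e=[20,0,20] → .  [on edge]
    (4,6)@(9, 13): e=[20,4,16] → X
    (4,7)@(9, 15): e=[20,8,12] → X
    (4,8)@(9, 17): e=[20,12,8] → X
    (4,9)@(9, 19): e=[20,16,4] → X
    (4,10)@(9, 21): e=[20,20,0] → .  [on edge]
  covered (4 px):
    . . . . .
    . . . . .
    . . . . .
    . . . . .
    . . . . .
    . . . . .
    . . . . X
    . . . . X
    . . . . X
    . . . . X
    . . . . .
    . . . . .
T2:
  2·area = 18
  edge (7, 20)→(4, 8): d=(-3,-12) top-left  bias=+0
  edge (4, 8)→(5, 6): d=(1,-2) top-left  bias=+0
  edge (5, 6)→(7, 20): d=(2,14) right/bottom  bias=-1
    (2,3)@(5, 7): e=[15,1,2] → X
    (3,3)@(7, 7): e=[39,5,-26] → .
    (2,4)@(5, 9): e=[9,3,6] → X
    (3,4)@(7, 9): e=[33,7,-22] → .
    (2,5)@(5, 11): e=[3,5,10] → X
    (3,5)@(7, 11): e=[27,9,-18] → .
    (2,6)@(5, 13): e=[-3,7,14] → .
  covered (3 px):
    . . . . .
    . . . . .
    . . . . .
    . . X . .
    . . X . .
    . . X . .
    . . . . .
    . . . . .
    . . . . .
    . . . . .
    . . . . .
    . . . . .

Result: 13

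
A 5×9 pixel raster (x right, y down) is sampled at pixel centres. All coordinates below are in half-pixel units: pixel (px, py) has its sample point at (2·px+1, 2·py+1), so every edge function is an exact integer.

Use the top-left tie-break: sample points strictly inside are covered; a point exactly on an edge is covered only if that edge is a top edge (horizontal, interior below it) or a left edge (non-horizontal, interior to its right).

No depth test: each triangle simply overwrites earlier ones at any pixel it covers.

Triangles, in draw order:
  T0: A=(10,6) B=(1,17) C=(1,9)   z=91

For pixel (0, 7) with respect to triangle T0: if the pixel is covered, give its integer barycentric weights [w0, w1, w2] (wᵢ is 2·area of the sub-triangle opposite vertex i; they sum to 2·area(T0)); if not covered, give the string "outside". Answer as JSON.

T0:
  2·area = 72
  edge (10, 6)→(1, 17): d=(-9,11) right/bottom  bias=-1
  edge (1, 17)→(1, 9): d=(0,-8) top-left  bias=+0
  edge (1, 9)→(10, 6): d=(9,-3) top-left  bias=+0
    (0,0)@(1, 1): e=[144,0,-72] → ·  [on edge]
    (0,1)@(1, 3): e=[126,0,-54] → ·  [on edge]
    (0,2)@(1, 5): e=[108,0,-36] → ·  [on edge]
    (0,3)@(1, 7): e=[90,0,-18] → ·  [on edge]
    (3,3)@(7, 7): e=[24,48,0] → #  [on edge]
    (4,3)@(9, 7): e=[2,64,6] → #
    (0,4)@(1, 9): e=[72,0,0] → #  [on edge]
    (1,4)@(3, 9): e=[50,16,6] → #
    (2,4)@(5, 9): e=[28,32,12] → #
    (4,4)@(9, 9): e=[-16,64,24] → ·
    (0,5)@(1, 11): e=[54,0,18] → #  [on edge]
    (3,5)@(7, 11): e=[-12,48,36] → ·
    (0,6)@(1, 13): e=[36,0,36] → #  [on edge]
    (0,7)@(1, 15): e=[18,0,54] → #  [on edge]
    (0,8)@(1, 17): e=[0,0,72] → ·  [on edge]
  covered (12 px):
    · · · · ·
    · · · · ·
    · · · · ·
    · · · # #
    # # # # ·
    # # # · ·
    # # · · ·
    # · · · ·
    · · · · ·

Final: [0,54,18]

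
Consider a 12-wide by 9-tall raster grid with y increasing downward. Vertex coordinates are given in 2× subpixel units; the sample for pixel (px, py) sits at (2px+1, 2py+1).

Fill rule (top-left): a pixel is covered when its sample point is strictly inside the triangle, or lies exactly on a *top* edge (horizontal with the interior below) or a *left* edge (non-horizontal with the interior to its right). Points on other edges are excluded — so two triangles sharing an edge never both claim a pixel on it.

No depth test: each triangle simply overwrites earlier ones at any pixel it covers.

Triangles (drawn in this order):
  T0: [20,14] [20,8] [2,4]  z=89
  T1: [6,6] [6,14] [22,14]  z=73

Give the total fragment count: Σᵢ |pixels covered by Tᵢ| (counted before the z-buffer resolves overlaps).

T0:
  2·area = 108  (B↔C swapped to make it positive)
  edge (20, 14)→(2, 4): d=(-18,-10) top-left  bias=+0
  edge (2, 4)→(20, 8): d=(18,4) right/bottom  bias=-1
  edge (20, 8)→(20, 14): d=(0,6) right/bottom  bias=-1
    (2,2)@(5, 5): e=[12,6,90] → █
    (3,2)@(7, 5): e=[32,-2,78] → ·
    (2,3)@(5, 7): e=[-24,42,90] → ·
    (4,3)@(9, 7): e=[16,26,66] → █
    (5,3)@(11, 7): e=[36,18,54] → █
    (6,3)@(13, 7): e=[56,10,42] → █
    (7,3)@(15, 7): e=[76,2,30] → █
    (8,3)@(17, 7): e=[96,-6,18] → ·
    (4,4)@(9, 9): e=[-20,62,66] → ·
    (5,4)@(11, 9): e=[0,54,54] → █  [on edge]
    (8,4)@(17, 9): e=[60,30,18] → █
    (9,4)@(19, 9): e=[80,22,6] → █
  covered (14 px):
    · · · · · · · · · · · ·
    · · · · · · · · · · · ·
    · · █ · · · · · · · · ·
    · · · · █ █ █ █ · · · ·
    · · · · · █ █ █ █ █ · ·
    · · · · · · · █ █ █ · ·
    · · · · · · · · · █ · ·
    · · · · · · · · · · · ·
    · · · · · · · · · · · ·
T1:
  2·area = 128  (B↔C swapped to make it positive)
  edge (6, 6)→(22, 14): d=(16,8) right/bottom  bias=-1
  edge (22, 14)→(6, 14): d=(-16,0) right/bottom  bias=-1
  edge (6, 14)→(6, 6): d=(0,-8) top-left  bias=+0
    (3,3)@(7, 7): e=[8,112,8] → █
    (4,3)@(9, 7): e=[-8,112,24] → ·
    (3,4)@(7, 9): e=[40,80,8] → █
    (4,4)@(9, 9): e=[24,80,24] → █
    (5,4)@(11, 9): e=[8,80,40] → █
    (6,4)@(13, 9): e=[-8,80,56] → ·
    (3,5)@(7, 11): e=[72,48,8] → █
    (6,5)@(13, 11): e=[24,48,56] → █
    (7,5)@(15, 11): e=[8,48,72] → █
    (8,5)@(17, 11): e=[-8,48,88] → ·
    (3,6)@(7, 13): e=[104,16,8] → █
    (8,6)@(17, 13): e=[24,16,88] → █
  covered (16 px):
    · · · · · · · · · · · ·
    · · · · · · · · · · · ·
    · · · · · · · · · · · ·
    · · · █ · · · · · · · ·
    · · · █ █ █ · · · · · ·
    · · · █ █ █ █ █ · · · ·
    · · · █ █ █ █ █ █ █ · ·
    · · · · · · · · · · · ·
    · · · · · · · · · · · ·

Result: 30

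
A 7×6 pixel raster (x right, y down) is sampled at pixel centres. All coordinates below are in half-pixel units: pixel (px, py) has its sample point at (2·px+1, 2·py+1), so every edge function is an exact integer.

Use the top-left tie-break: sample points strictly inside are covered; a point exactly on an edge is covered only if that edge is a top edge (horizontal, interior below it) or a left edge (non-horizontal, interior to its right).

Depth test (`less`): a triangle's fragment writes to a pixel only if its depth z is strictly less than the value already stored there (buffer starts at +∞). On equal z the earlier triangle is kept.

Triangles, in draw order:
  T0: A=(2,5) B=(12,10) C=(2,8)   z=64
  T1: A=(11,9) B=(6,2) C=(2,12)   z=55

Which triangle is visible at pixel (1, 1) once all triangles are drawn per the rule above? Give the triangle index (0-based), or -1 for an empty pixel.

T0:
  2·area = 30
  edge (2, 5)→(12, 10): d=(10,5) right/bottom  bias=-1
  edge (12, 10)→(2, 8): d=(-10,-2) top-left  bias=+0
  edge (2, 8)→(2, 5): d=(0,-3) top-left  bias=+0
    (1,3)@(3, 7): e=[15,12,3] → #
    (2,3)@(5, 7): e=[5,16,9] → #
    (3,3)@(7, 7): e=[-5,20,15] → ·
    (1,4)@(3, 9): e=[35,-8,3] → ·
    (2,4)@(5, 9): e=[25,-4,9] → ·
    (3,4)@(7, 9): e=[15,0,15] → #  [on edge]
    (4,4)@(9, 9): e=[5,4,21] → #
    (5,4)@(11, 9): e=[-5,8,27] → ·
    (3,5)@(7, 11): e=[35,-20,15] → ·
    (4,5)@(9, 11): e=[25,-16,21] → ·
  covered (4 px):
    · · · · · · ·
    · · · · · · ·
    · · · · · · ·
    · # # · · · ·
    · · · # # · ·
    · · · · · · ·
T1:
  2·area = 78  (B↔C swapped to make it positive)
  edge (11, 9)→(2, 12): d=(-9,3) right/bottom  bias=-1
  edge (2, 12)→(6, 2): d=(4,-10) top-left  bias=+0
  edge (6, 2)→(11, 9): d=(5,7) right/bottom  bias=-1
    (2,2)@(5, 5): e=[54,2,22] → #
    (3,2)@(7, 5): e=[48,22,8] → #
    (4,2)@(9, 5): e=[42,42,-6] → ·
    (2,3)@(5, 7): e=[36,10,32] → #
    (4,3)@(9, 7): e=[24,50,4] → #
    (5,3)@(11, 7): e=[18,70,-10] → ·
    (2,4)@(5, 9): e=[18,18,42] → #
    (5,4)@(11, 9): e=[0,78,0] → ·  [on edge]
    (1,5)@(3, 11): e=[6,6,66] → #
    (2,5)@(5, 11): e=[0,26,52] → ·  [on edge]
    (3,5)@(7, 11): e=[-6,46,38] → ·
    (4,5)@(9, 11): e=[-12,66,24] → ·
  covered (9 px):
    · · · · · · ·
    · · · · · · ·
    · · # # · · ·
    · · # # # · ·
    · · # # # · ·
    · # · · · · ·

Z-buffer (winner per pixel, '.' = empty):
  . . . . . . .
  . . . . . . .
  . . 1 1 . . .
  . 0 1 1 1 . .
  . . 1 1 1 . .
  . 1 . . . . .

Result: -1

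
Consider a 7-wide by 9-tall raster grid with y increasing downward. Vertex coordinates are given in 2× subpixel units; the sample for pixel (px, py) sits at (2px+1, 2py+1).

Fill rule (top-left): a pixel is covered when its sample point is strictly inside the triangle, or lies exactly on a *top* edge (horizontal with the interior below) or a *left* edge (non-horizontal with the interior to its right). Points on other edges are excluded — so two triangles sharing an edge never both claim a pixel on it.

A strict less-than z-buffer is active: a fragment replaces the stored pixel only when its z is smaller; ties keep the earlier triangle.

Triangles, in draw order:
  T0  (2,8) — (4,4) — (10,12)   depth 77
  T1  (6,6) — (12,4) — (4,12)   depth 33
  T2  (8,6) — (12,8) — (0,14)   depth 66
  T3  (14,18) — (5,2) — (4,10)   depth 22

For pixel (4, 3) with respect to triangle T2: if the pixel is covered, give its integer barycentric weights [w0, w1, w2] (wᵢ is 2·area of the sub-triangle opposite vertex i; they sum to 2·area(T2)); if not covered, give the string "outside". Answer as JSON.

T0:
  2·area = 40
  edge (2, 8)→(4, 4): d=(2,-4) top-left  bias=+0
  edge (4, 4)→(10, 12): d=(6,8) right/bottom  bias=-1
  edge (10, 12)→(2, 8): d=(-8,-4) top-left  bias=+0
    (1,3)@(3, 7): e=[2,26,12] → #
    (2,3)@(5, 7): e=[10,10,20] → #
    (3,3)@(7, 7): e=[18,-6,28] → ·
    (1,4)@(3, 9): e=[6,38,-4] → ·
    (2,4)@(5, 9): e=[14,22,4] → #
    (3,4)@(7, 9): e=[22,6,12] → #
    (4,4)@(9, 9): e=[30,-10,20] → ·
    (2,5)@(5, 11): e=[18,34,-12] → ·
    (3,5)@(7, 11): e=[26,18,-4] → ·
    (4,5)@(9, 11): e=[34,2,4] → #
    (5,5)@(11, 11): e=[42,-14,12] → ·
    (4,6)@(9, 13): e=[38,14,-12] → ·
  covered (5 px):
    · · · · · · ·
    · · · · · · ·
    · · · · · · ·
    · # # · · · ·
    · · # # · · ·
    · · · · # · ·
    · · · · · · ·
    · · · · · · ·
    · · · · · · ·
T1:
  2·area = 32
  edge (6, 6)→(12, 4): d=(6,-2) top-left  bias=+0
  edge (12, 4)→(4, 12): d=(-8,8) right/bottom  bias=-1
  edge (4, 12)→(6, 6): d=(2,-6) top-left  bias=+0
    (3,1)@(7, 3): e=[-16,48,0] → ·  [on edge]
    (6,1)@(13, 3): e=[-4,0,36] → ·  [on edge]
    (4,2)@(9, 5): e=[0,16,16] → #  [on edge]
    (5,2)@(11, 5): e=[4,0,28] → ·  [on edge]
    (1,3)@(3, 7): e=[0,48,-16] → ·  [on edge]
    (3,3)@(7, 7): e=[8,16,8] → #
    (4,3)@(9, 7): e=[12,0,20] → ·  [on edge]
    (2,4)@(5, 9): e=[16,16,0] → #  [on edge]
    (3,4)@(7, 9): e=[20,0,12] → ·  [on edge]
    (2,5)@(5, 11): e=[28,0,4] → ·  [on edge]
    (1,6)@(3, 13): e=[36,0,-4] → ·  [on edge]
    (0,7)@(1, 15): e=[44,0,-12] → ·  [on edge]
    (1,7)@(3, 15): e=[48,-16,0] → ·  [on edge]
  covered (3 px):
    · · · · · · ·
    · · · · · · ·
    · · · · # · ·
    · · · # · · ·
    · · # · · · ·
    · · · · · · ·
    · · · · · · ·
    · · · · · · ·
    · · · · · · ·
T2:
  2·area = 48
  edge (8, 6)→(12, 8): d=(4,2) right/bottom  bias=-1
  edge (12, 8)→(0, 14): d=(-12,6) right/bottom  bias=-1
  edge (0, 14)→(8, 6): d=(8,-8) top-left  bias=+0
    (6,0)@(13, 1): e=[-30,78,0] → ·  [on edge]
    (5,1)@(11, 3): e=[-18,66,0] → ·  [on edge]
    (4,2)@(9, 5): e=[-6,54,0] → ·  [on edge]
    (3,3)@(7, 7): e=[6,42,0] → #  [on edge]
    (4,3)@(9, 7): e=[2,30,16] → #
    (5,3)@(11, 7): e=[-2,18,32] → ·
    (2,4)@(5, 9): e=[18,30,0] → #  [on edge]
    (5,4)@(11, 9): e=[6,-6,48] → ·
    (1,5)@(3, 11): e=[30,18,0] → #  [on edge]
    (3,5)@(7, 11): e=[22,-6,32] → ·
    (4,5)@(9, 11): e=[18,-18,48] → ·
    (0,6)@(1, 13): e=[42,6,0] → #  [on edge]
  covered (8 px):
    · · · · · · ·
    · · · · · · ·
    · · · · · · ·
    · · · # # · ·
    · · # # # · ·
    · # # · · · ·
    # · · · · · ·
    · · · · · · ·
    · · · · · · ·
T3:
  2·area = 88  (B↔C swapped to make it positive)
  edge (14, 18)→(4, 10): d=(-10,-8) top-left  bias=+0
  edge (4, 10)→(5, 2): d=(1,-8) top-left  bias=+0
  edge (5, 2)→(14, 18): d=(9,16) right/bottom  bias=-1
    (2,1)@(5, 3): e=[78,1,9] → #
    (3,1)@(7, 3): e=[94,17,-23] → ·
    (2,2)@(5, 5): e=[58,3,27] → #
    (3,2)@(7, 5): e=[74,19,-5] → ·
    (2,3)@(5, 7): e=[38,5,45] → #
    (3,3)@(7, 7): e=[54,21,13] → #
    (4,3)@(9, 7): e=[70,37,-19] → ·
    (2,4)@(5, 9): e=[18,7,63] → #
    (4,4)@(9, 9): e=[50,39,-1] → ·
    (2,5)@(5, 11): e=[-2,9,81] → ·
    (3,5)@(7, 11): e=[14,25,49] → #
    (4,5)@(9, 11): e=[30,41,17] → #
  covered (12 px):
    · · · · · · ·
    · · # · · · ·
    · · # · · · ·
    · · # # · · ·
    · · # # · · ·
    · · · # # · ·
    · · · · # # ·
    · · · · · # ·
    · · · · · · #

Final: [30,16,2]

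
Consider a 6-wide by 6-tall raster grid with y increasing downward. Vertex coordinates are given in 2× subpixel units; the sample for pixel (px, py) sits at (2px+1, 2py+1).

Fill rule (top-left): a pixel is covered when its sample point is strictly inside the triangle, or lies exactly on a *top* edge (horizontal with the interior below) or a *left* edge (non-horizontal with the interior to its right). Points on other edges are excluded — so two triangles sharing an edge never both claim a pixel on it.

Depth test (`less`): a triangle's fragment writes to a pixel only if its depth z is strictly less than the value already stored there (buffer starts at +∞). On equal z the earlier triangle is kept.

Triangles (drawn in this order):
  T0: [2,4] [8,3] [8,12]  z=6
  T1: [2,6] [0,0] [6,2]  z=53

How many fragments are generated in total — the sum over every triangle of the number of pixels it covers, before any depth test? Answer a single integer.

T0:
  2·area = 54
  edge (2, 4)→(8, 3): d=(6,-1) top-left  bias=+0
  edge (8, 3)→(8, 12): d=(0,9) right/bottom  bias=-1
  edge (8, 12)→(2, 4): d=(-6,-8) top-left  bias=+0
    (1,2)@(3, 5): e=[7,45,2] → X
    (2,2)@(5, 5): e=[9,27,18] → X
    (3,2)@(7, 5): e=[11,9,34] → X
    (4,2)@(9, 5): e=[13,-9,50] → .
    (1,3)@(3, 7): e=[19,45,-10] → .
    (2,3)@(5, 7): e=[21,27,6] → X
    (4,3)@(9, 7): e=[25,-9,38] → .
    (2,4)@(5, 9): e=[33,27,-6] → .
    (3,4)@(7, 9): e=[35,9,10] → X
    (4,4)@(9, 9): e=[37,-9,26] → .
    (3,5)@(7, 11): e=[47,9,-2] → .
  covered (6 px):
    . . . . . .
    . . . . . .
    . X X X . .
    . . X X . .
    . . . X . .
    . . . . . .
T1:
  2·area = 32
  edge (2, 6)→(0, 0): d=(-2,-6) top-left  bias=+0
  edge (0, 0)→(6, 2): d=(6,2) right/bottom  bias=-1
  edge (6, 2)→(2, 6): d=(-4,4) right/bottom  bias=-1
    (0,0)@(1, 1): e=[4,4,24] → X
    (1,0)@(3, 1): e=[16,0,16] → .  [on edge]
    (3,0)@(7, 1): e=[40,-8,0] → .  [on edge]
    (0,1)@(1, 3): e=[0,16,16] → X  [on edge]
    (1,1)@(3, 3): e=[12,12,8] → X
    (2,1)@(5, 3): e=[24,8,0] → .  [on edge]
    (4,1)@(9, 3): e=[48,0,-16] → .  [on edge]
    (0,2)@(1, 5): e=[-4,28,8] → .
    (1,2)@(3, 5): e=[8,24,0] → .  [on edge]
    (0,3)@(1, 7): e=[-8,40,0] → .  [on edge]
    (1,4)@(3, 9): e=[0,48,-16] → .  [on edge]
  covered (3 px):
    X . . . . .
    X X . . . .
    . . . . . .
    . . . . . .
    . . . . . .
    . . . . . .

Result: 9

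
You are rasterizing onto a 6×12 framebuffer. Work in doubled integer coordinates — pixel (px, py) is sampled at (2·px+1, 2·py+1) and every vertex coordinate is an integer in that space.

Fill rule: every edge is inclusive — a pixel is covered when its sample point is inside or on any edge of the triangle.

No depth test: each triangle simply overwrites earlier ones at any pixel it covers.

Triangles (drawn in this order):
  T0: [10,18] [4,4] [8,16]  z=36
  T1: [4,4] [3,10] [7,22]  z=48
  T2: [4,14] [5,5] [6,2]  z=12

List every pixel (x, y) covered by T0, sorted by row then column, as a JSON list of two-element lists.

T0:
  2·area = 16  (B↔C swapped to make it positive)
  edge (10, 18)→(8, 16): d=(-2,-2) inclusive
  edge (8, 16)→(4, 4): d=(-4,-12) inclusive
  edge (4, 4)→(10, 18): d=(6,14) inclusive
    (1,0)@(3, 1): e=[20,0,-4] → ·  [on edge]
    (2,3)@(5, 7): e=[12,0,4] → █  [on edge]
    (3,3)@(7, 7): e=[16,24,-24] → ·
    (0,4)@(1, 9): e=[0,-56,72] → ·  [on edge]
    (2,4)@(5, 9): e=[8,-8,16] → ·
    (1,5)@(3, 11): e=[0,-40,56] → ·  [on edge]
    (3,5)@(7, 11): e=[8,8,0] → █  [on edge]
    (4,5)@(9, 11): e=[12,32,-28] → ·
    (2,6)@(5, 13): e=[0,-24,40] → ·  [on edge]
    (3,6)@(7, 13): e=[4,0,12] → █  [on edge]
    (4,6)@(9, 13): e=[8,24,-16] → ·
    (3,7)@(7, 15): e=[0,-8,24] → ·  [on edge]
    (4,8)@(9, 17): e=[0,8,8] → █  [on edge]
    (4,9)@(9, 19): e=[-4,0,20] → ·  [on edge]
    (5,9)@(11, 19): e=[0,24,-8] → ·  [on edge]
  covered (4 px):
    · · · · · ·
    · · · · · ·
    · · · · · ·
    · · █ · · ·
    · · · · · ·
    · · · █ · ·
    · · · █ · ·
    · · · · · ·
    · · · · █ ·
    · · · · · ·
    · · · · · ·
    · · · · · ·
T1:
  2·area = 36  (B↔C swapped to make it positive)
  edge (4, 4)→(7, 22): d=(3,18) inclusive
  edge (7, 22)→(3, 10): d=(-4,-12) inclusive
  edge (3, 10)→(4, 4): d=(1,-6) inclusive
    (2,5)@(5, 11): e=[3,20,13] → █
    (3,5)@(7, 11): e=[-33,44,25] → ·
    (2,6)@(5, 13): e=[9,12,15] → █
    (3,6)@(7, 13): e=[-27,36,27] → ·
    (2,7)@(5, 15): e=[15,4,17] → █
    (3,7)@(7, 15): e=[-21,28,29] → ·
    (2,8)@(5, 17): e=[21,-4,19] → ·
  covered (3 px):
    · · · · · ·
    · · · · · ·
    · · · · · ·
    · · · · · ·
    · · · · · ·
    · · █ · · ·
    · · █ · · ·
    · · █ · · ·
    · · · · · ·
    · · · · · ·
    · · · · · ·
    · · · · · ·
T2:
  2·area = 6
  edge (4, 14)→(5, 5): d=(1,-9) inclusive
  edge (5, 5)→(6, 2): d=(1,-3) inclusive
  edge (6, 2)→(4, 14): d=(-2,12) inclusive
    (2,2)@(5, 5): e=[0,0,6] → █  [on edge]
    (3,2)@(7, 5): e=[18,6,-18] → ·
    (2,3)@(5, 7): e=[2,2,2] → █
    (3,3)@(7, 7): e=[20,8,-22] → ·
    (2,4)@(5, 9): e=[4,4,-2] → ·
    (1,5)@(3, 11): e=[-12,0,18] → ·  [on edge]
    (0,8)@(1, 17): e=[-24,0,30] → ·  [on edge]
    (1,11)@(3, 23): e=[0,12,-6] → ·  [on edge]
  covered (2 px):
    · · · · · ·
    · · · · · ·
    · · █ · · ·
    · · █ · · ·
    · · · · · ·
    · · · · · ·
    · · · · · ·
    · · · · · ·
    · · · · · ·
    · · · · · ·
    · · · · · ·
    · · · · · ·

Final: [[2,3],[3,5],[3,6],[4,8]]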